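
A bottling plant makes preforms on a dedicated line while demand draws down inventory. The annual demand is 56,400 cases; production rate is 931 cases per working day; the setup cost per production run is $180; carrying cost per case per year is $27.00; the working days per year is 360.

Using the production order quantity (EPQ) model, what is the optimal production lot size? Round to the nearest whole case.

d = 56,400/360 = 156.6667 cases/day;  effective holding cost H(1 − d/p) = 27·(1 − 156.6667/931) = 22.45650
Q* = √(2DS / H_eff) = √(2·56,400·180 / 22.45650) ≈ 950.87

951 cases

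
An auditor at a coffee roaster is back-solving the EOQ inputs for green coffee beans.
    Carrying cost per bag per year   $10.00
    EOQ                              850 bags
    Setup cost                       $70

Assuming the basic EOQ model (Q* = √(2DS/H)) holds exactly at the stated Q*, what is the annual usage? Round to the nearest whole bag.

51,607 bags per year

Since Q* = (2DS/H)^½, squaring gives Q*²·H = 2DS.
D = Q²H / (2S) = 850² × 10 / (2 × 70) = 51,607.14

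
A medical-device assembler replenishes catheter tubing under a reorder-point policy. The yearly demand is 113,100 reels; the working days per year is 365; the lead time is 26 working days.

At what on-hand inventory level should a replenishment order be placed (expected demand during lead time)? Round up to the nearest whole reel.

Daily demand d = 113,100 / 365 = 309.863 reels/day
Demand during lead time = 309.863 × 26 = 8,056.44
Reorder point = 8,056.44 → round up

8,057 reels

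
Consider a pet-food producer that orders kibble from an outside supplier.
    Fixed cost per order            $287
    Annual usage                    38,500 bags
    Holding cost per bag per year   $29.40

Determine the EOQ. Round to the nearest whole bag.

2DS/H = 2·38,500·287/29.4 = 751,666.67
EOQ = √751,666.67 ≈ 866.99

867 bags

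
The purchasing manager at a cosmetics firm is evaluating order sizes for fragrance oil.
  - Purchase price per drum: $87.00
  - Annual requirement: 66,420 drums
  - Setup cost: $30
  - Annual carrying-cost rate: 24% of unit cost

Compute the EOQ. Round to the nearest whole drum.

Holding cost per drum per year: H = 24% × $87 = $20.8800
Q* = √(2·D·S / H) = √(2·66,420·30 / 20.88) = √190,862.1 ≈ 436.88

437 drums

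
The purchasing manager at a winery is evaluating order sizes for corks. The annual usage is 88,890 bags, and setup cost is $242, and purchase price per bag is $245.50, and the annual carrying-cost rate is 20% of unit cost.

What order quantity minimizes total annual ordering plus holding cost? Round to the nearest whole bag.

936 bags

Carrying cost H = $245.5 × 20% = $49.1000/bag/yr
EOQ = √(2DS/H) = √(2 × 88,890 × 242 / 49.1)
    = √(876,227.29) ≈ 936.07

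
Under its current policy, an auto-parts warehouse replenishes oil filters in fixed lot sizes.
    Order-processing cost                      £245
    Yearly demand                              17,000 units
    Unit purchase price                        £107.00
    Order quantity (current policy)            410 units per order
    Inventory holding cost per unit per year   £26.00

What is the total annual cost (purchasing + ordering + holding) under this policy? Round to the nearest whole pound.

Annual ordering cost = (D/Q)·S = (17,000/410) × 245 = £10,158.54
Annual holding cost  = (Q/2)·H = (410/2) × 26 = £5,330.00
Purchase cost = D·C = 17,000 × 107 = £1,819,000.00
Total = £10,158.54 + £5,330.00 + £1,819,000.00 = £1,834,488.54

£1,834,489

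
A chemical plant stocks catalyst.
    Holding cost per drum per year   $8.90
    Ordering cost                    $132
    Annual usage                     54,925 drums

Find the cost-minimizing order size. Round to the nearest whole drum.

2DS/H = 2·54,925·132/8.9 = 1,629,235.96
EOQ = √1,629,235.96 ≈ 1,276.42

1,276 drums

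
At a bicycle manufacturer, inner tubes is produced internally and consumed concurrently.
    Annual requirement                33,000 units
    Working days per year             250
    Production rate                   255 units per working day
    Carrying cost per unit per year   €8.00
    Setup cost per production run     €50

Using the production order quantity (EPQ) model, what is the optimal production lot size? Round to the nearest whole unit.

d = 33,000/250 = 132.0000 units/day;  effective holding cost H(1 − d/p) = 8·(1 − 132.0000/255) = 3.85882
Q* = √(2DS / H_eff) = √(2·33,000·50 / 3.85882) ≈ 924.76

925 units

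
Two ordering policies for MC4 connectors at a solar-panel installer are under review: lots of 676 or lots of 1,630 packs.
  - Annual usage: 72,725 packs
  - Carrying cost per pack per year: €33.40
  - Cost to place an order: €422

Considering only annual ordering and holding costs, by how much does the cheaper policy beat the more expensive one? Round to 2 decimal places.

For each Q, cost = (D/Q)·S + (Q/2)·H.
TC(676) = (72,725/676)×422 + (676/2)×33.4 = €56,688.53
TC(1,630) = (72,725/1,630)×422 + (1,630/2)×33.4 = €46,049.19
Lots of 1,630 are cheaper by €10,639.34.

€10,639.34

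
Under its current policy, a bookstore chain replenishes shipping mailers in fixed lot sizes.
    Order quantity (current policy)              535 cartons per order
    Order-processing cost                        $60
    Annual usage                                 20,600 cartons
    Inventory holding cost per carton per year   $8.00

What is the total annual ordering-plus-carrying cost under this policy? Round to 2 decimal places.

Ordering: D/Q × S = 20,600/535 × $60 = $2,310.28
Holding:  Q/2 × H = 535/2 × $8 = $2,140.00
Total = $2,310.28 + $2,140.00 = $4,450.28

$4,450.28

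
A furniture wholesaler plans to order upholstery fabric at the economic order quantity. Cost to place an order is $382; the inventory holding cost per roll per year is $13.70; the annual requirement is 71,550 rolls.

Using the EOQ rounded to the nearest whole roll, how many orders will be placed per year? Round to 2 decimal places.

Optimal lot size Q* = (2 × 71,550 × $382 / $13.7)^½ ≈ 1,997.52 → Q = 1,998
Orders per year = D/Q = 71,550 / 1,998 = 35.811

35.81 orders per year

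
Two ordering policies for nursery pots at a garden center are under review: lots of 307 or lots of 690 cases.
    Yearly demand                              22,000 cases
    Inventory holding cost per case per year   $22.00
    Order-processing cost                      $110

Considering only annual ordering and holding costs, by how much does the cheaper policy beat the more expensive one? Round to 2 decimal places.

For each Q, cost = (D/Q)·S + (Q/2)·H.
TC(307) = (22,000/307)×110 + (307/2)×22 = $11,259.74
TC(690) = (22,000/690)×110 + (690/2)×22 = $11,097.25
|ΔTC| = |$11,259.74 − $11,097.25| = $162.49

$162.49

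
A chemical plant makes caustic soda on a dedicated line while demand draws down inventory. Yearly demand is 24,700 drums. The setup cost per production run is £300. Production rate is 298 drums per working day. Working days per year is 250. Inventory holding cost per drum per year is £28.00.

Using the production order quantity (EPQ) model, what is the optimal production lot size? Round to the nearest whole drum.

Daily demand d = 24,700/250 = 98.800; p = 298; 1 − d/p = 0.66846
EPQ = √(2DS / (H(1 − d/p)))
    = √(2 × 24,700 × 300 / (28 × 0.66846)) ≈ 889.83

890 drums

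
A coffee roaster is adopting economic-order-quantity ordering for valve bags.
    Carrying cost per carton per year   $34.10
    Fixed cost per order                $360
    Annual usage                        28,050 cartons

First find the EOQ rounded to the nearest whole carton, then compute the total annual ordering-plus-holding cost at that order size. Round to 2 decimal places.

EOQ = √(2DS/H) = √(2 × 28,050 × 360 / 34.1)
    = √(592,258.06) ≈ 769.58 → Q = 770 cartons
Annual ordering cost = (D/Q)·S = (28,050/770) × 360 = $13,114.29
Annual holding cost  = (Q/2)·H = (770/2) × 34.1 = $13,128.50
Total = $13,114.29 + $13,128.50 = $26,242.79

$26,242.79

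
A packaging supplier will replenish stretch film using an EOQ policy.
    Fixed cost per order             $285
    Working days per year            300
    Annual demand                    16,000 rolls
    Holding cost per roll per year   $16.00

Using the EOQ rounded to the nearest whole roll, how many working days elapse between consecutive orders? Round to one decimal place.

2DS/H = 2·16,000·285/16 = 570,000.00
EOQ = √570,000.00 ≈ 754.98 → Q = 755 rolls
Cycle time = (working days × Q)/D = (300 × 755) / 16,000 = 14.156 days

14.2 days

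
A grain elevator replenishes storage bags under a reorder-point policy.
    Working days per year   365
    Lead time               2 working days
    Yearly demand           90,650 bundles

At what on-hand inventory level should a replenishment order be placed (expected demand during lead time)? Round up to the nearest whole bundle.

Daily demand d = 90,650 / 365 = 248.356 bundles/day
Demand during lead time = 248.356 × 2 = 496.71
Reorder point = 496.71 → round up

497 bundles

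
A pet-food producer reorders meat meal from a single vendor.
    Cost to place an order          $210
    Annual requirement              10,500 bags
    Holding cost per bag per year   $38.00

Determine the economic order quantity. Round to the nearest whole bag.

341 bags

Optimal lot size Q* = (2 × 10,500 × $210 / $38)^½ ≈ 340.66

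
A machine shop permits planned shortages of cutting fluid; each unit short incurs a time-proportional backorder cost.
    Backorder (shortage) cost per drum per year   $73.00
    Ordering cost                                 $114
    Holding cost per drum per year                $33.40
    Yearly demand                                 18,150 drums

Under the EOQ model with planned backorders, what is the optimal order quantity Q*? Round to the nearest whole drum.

Q* = √(2DS/H) · √((H + b)/b)
   = √(2 × 18,150 × 114 / 33.4) · √((33.4 + 73) / 73)
   = 351.992 × 1.2073 ≈ 424.95

425 drums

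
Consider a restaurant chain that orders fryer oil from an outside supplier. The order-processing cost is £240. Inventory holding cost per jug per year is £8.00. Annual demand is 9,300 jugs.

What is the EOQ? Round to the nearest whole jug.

747 jugs

Q* = √(2·D·S / H) = √(2·9,300·240 / 8) = √558,000.0 ≈ 746.99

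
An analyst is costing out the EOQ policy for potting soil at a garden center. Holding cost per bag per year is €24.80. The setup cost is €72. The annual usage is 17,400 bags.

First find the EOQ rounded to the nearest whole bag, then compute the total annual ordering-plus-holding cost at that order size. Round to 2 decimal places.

EOQ = √(2DS/H) = √(2 × 17,400 × 72 / 24.8)
    = √(101,032.26) ≈ 317.86 → Q = 318 bags
Orders/yr = 17,400/318 = 54.717; ordering cost = 54.717 × €72 = €3,939.62
Average inventory = 318/2 = 159; holding cost = 159 × €24.8 = €3,943.20
Total = €3,939.62 + €3,943.20 = €7,882.82

€7,882.82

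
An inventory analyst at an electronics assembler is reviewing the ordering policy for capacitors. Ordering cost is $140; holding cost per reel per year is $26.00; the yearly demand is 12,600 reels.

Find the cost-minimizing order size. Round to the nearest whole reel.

368 reels

2DS/H = 2·12,600·140/26 = 135,692.31
EOQ = √135,692.31 ≈ 368.36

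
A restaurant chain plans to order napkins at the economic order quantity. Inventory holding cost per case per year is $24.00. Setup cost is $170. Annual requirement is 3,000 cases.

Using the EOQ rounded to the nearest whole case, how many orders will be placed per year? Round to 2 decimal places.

Optimal lot size Q* = (2 × 3,000 × $170 / $24)^½ ≈ 206.16 → Q = 206
Orders per year = D/Q = 3,000 / 206 = 14.563

14.56 orders per year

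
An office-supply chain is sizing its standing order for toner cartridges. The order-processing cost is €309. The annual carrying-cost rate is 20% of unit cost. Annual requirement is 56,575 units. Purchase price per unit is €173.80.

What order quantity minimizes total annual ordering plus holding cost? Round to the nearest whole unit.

1,003 units

H = i·C = 0.2 × €173.8 = €34.7600 per unit-year
Optimal lot size Q* = (2 × 56,575 × €309 / €34.76)^½ ≈ 1,002.92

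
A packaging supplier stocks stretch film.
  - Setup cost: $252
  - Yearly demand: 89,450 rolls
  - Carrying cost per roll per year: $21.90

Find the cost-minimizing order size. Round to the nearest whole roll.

Q* = √(2·D·S / H) = √(2·89,450·252 / 21.9) = √2,058,575.3 ≈ 1,434.77

1,435 rolls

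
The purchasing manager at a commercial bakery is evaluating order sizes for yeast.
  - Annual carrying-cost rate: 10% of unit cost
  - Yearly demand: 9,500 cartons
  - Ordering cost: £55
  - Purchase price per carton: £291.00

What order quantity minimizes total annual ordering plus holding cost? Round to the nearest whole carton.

190 cartons

H = i·C = 0.1 × £291 = £29.1000 per carton-year
Q* = √(2·D·S / H) = √(2·9,500·55 / 29.1) = √35,910.7 ≈ 189.50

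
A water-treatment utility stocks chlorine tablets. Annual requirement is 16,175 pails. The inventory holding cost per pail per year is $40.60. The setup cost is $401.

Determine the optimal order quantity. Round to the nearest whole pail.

565 pails

2DS/H = 2·16,175·401/40.6 = 319,516.01
EOQ = √319,516.01 ≈ 565.26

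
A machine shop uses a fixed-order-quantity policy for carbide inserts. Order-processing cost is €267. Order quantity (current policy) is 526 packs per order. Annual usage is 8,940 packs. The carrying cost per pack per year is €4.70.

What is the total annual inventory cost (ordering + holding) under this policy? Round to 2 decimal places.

€5,774.08

Annual ordering cost = (D/Q)·S = (8,940/526) × 267 = €4,537.98
Annual holding cost  = (Q/2)·H = (526/2) × 4.7 = €1,236.10
Total = €4,537.98 + €1,236.10 = €5,774.08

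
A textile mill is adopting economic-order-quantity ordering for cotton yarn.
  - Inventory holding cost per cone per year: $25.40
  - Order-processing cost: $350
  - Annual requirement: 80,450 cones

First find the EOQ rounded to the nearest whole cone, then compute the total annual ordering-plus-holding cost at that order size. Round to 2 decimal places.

$37,820.64

EOQ = √(2DS/H) = √(2 × 80,450 × 350 / 25.4)
    = √(2,217,125.98) ≈ 1,489.00 → Q = 1,489 cones
Orders/yr = 80,450/1,489 = 54.030; ordering cost = 54.030 × $350 = $18,910.34
Average inventory = 1,489/2 = 744.5; holding cost = 744.5 × $25.4 = $18,910.30
Total = $18,910.34 + $18,910.30 = $37,820.64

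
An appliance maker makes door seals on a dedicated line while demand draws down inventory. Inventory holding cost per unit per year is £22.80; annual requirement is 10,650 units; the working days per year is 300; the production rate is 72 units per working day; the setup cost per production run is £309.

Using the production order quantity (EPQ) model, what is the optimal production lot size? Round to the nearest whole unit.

755 units

Daily demand d = 10,650/300 = 35.500; p = 72; 1 − d/p = 0.50694
EPQ = √(2DS / (H(1 − d/p)))
    = √(2 × 10,650 × 309 / (22.8 × 0.50694)) ≈ 754.61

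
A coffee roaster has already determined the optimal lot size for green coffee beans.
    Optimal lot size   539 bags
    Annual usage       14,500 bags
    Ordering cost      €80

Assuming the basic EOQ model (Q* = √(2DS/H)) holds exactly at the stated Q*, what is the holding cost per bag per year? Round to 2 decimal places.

€7.99

From Q* = √(2DS/H) ⇒ Q*² = 2DS/H.
H = 2DS / Q² = 2 × 14,500 × 80 / 539² = 7.9857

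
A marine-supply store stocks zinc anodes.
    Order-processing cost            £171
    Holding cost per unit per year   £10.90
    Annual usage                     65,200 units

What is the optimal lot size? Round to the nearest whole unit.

1,430 units

Optimal lot size Q* = (2 × 65,200 × £171 / £10.9)^½ ≈ 1,430.29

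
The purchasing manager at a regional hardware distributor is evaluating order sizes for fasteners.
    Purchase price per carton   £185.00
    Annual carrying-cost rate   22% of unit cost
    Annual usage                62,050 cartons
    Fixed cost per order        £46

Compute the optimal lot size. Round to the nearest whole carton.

Carrying cost H = £185 × 22% = £40.7000/carton/yr
Q* = √(2·D·S / H) = √(2·62,050·46 / 40.7) = √140,260.4 ≈ 374.51

375 cartons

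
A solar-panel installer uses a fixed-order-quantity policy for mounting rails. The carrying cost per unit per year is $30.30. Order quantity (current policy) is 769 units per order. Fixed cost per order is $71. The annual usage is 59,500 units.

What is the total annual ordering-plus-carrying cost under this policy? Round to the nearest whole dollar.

Ordering: D/Q × S = 59,500/769 × $71 = $5,493.50
Holding:  Q/2 × H = 769/2 × $30.3 = $11,650.35
Total = $5,493.50 + $11,650.35 = $17,143.85

$17,144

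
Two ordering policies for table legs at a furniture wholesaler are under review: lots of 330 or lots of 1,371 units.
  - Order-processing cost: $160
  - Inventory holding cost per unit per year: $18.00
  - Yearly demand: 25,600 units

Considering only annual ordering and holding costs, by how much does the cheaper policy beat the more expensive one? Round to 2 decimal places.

For each Q, cost = (D/Q)·S + (Q/2)·H.
TC(330) = (25,600/330)×160 + (330/2)×18 = $15,382.12
TC(1,371) = (25,600/1,371)×160 + (1,371/2)×18 = $15,326.60
Lots of 1,371 are cheaper by $55.52.

$55.52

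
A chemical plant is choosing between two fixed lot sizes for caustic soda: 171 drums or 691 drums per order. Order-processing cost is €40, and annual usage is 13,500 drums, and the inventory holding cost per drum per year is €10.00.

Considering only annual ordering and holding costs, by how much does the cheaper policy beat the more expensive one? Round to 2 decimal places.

€223.58

Annual cost at Q: ordering D·S/Q plus holding Q·H/2.
TC(171) = (13,500/171)×40 + (171/2)×10 = €4,012.89
TC(691) = (13,500/691)×40 + (691/2)×10 = €4,236.48
Cheaper: Q = 171.  Difference = €223.58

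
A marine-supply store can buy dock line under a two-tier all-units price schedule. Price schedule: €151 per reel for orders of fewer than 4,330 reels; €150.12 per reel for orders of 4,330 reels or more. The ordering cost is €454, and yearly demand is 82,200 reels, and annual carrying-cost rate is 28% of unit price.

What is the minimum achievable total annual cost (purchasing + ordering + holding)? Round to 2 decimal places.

€12,439,485.40

H₁ = 28%×€151 = €42.2800;  H₂ = 28%×€150.12 = €42.0336
EOQ₁ = √(2×82,200×454/42.2800) = 1,328.65  (< 4,330, feasible at tier 1)
EOQ₂ = √(2×82,200×454/42.0336) = 1,332.54  (< 4,330 → use Q = 4,330 at tier-2 price)
TC(tier 1 (EOQ₁), Q≈1,328.7) = €12,468,375.42
TC(tier 2, Q≈4,330.0) = €12,439,485.40
Minimum at tier 2: €12,439,485.40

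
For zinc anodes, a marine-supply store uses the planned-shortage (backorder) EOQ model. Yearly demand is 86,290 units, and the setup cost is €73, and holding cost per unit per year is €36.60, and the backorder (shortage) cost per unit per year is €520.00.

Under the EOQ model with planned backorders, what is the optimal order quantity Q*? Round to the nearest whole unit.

Q* = √(2DS/H) · √((H + b)/b)
   = √(2 × 86,290 × 73 / 36.6) · √((36.6 + 520) / 520)
   = 586.700 × 1.0346 ≈ 607.00

607 units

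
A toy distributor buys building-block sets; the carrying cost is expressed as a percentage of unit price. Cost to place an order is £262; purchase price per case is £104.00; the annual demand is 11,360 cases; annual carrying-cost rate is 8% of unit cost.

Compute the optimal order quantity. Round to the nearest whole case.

846 cases

Carrying cost H = £104 × 8% = £8.3200/case/yr
EOQ = √(2DS/H) = √(2 × 11,360 × 262 / 8.32)
    = √(715,461.54) ≈ 845.85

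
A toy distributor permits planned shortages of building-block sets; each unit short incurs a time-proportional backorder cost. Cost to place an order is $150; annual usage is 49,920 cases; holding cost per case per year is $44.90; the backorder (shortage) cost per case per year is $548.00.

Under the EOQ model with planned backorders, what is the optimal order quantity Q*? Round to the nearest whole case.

Q* = √(2DS/H) · √((H + b)/b)
   = √(2 × 49,920 × 150 / 44.9) · √((44.9 + 548) / 548)
   = 577.530 × 1.0402 ≈ 600.72

601 cases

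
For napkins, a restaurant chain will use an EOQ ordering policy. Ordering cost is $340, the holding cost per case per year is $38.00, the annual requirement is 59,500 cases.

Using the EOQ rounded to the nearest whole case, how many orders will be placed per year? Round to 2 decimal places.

EOQ = √(2DS/H) = √(2 × 59,500 × 340 / 38)
    = √(1,064,736.84) ≈ 1,031.86 → Q = 1,032
N = D/Q = 59,500/1,032 ≈ 57.655 orders/yr

57.66 orders per year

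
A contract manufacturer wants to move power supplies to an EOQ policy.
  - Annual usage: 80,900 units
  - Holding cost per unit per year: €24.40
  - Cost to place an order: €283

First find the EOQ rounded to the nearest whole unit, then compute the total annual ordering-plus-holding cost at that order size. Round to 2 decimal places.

2DS/H = 2·80,900·283/24.4 = 1,876,614.75
EOQ = √1,876,614.75 ≈ 1,369.90 → Q = 1,370 units
Annual ordering cost = (D/Q)·S = (80,900/1,370) × 283 = €16,711.46
Annual holding cost  = (Q/2)·H = (1,370/2) × 24.4 = €16,714.00
Total = €16,711.46 + €16,714.00 = €33,425.46

€33,425.46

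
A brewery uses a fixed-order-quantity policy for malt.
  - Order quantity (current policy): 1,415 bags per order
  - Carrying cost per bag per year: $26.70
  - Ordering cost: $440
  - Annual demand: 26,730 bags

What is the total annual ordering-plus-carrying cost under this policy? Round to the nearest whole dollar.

Annual ordering cost = (D/Q)·S = (26,730/1,415) × 440 = $8,311.80
Annual holding cost  = (Q/2)·H = (1,415/2) × 26.7 = $18,890.25
Total = $8,311.80 + $18,890.25 = $27,202.05

$27,202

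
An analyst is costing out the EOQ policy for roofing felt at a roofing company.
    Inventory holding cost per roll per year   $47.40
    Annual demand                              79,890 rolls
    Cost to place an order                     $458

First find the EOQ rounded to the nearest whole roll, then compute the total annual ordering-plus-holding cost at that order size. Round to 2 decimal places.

Q* = √(2·D·S / H) = √(2·79,890·458 / 47.4) = √1,543,865.8 ≈ 1,242.52 → Q = 1,243 rolls
Orders/yr = 79,890/1,243 = 64.272; ordering cost = 64.272 × $458 = $29,436.54
Average inventory = 1,243/2 = 621.5; holding cost = 621.5 × $47.4 = $29,459.10
Total = $29,436.54 + $29,459.10 = $58,895.64

$58,895.64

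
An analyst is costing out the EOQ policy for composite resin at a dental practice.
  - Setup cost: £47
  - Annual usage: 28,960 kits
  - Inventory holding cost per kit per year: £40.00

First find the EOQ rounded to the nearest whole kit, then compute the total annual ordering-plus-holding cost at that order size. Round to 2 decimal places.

£10,435.02

Q* = √(2·D·S / H) = √(2·28,960·47 / 40) = √68,056.0 ≈ 260.88 → Q = 261 kits
Annual ordering cost = (D/Q)·S = (28,960/261) × 47 = £5,215.02
Annual holding cost  = (Q/2)·H = (261/2) × 40 = £5,220.00
Total = £5,215.02 + £5,220.00 = £10,435.02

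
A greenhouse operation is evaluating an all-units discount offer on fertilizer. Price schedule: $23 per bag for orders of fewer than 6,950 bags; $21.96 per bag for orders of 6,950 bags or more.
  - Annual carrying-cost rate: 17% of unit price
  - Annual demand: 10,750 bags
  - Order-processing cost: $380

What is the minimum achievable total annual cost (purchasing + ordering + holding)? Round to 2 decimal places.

H₁ = 17%×$23 = $3.9100;  H₂ = 17%×$21.96 = $3.7332
EOQ₁ = √(2×10,750×380/3.9100) = 1,445.52  (< 6,950, feasible at tier 1)
EOQ₂ = √(2×10,750×380/3.7332) = 1,479.35  (< 6,950 → use Q = 6,950 at tier-2 price)
TC(tier 1 (EOQ₁), Q≈1,445.5) = $252,901.96
TC(tier 2, Q≈6,950.0) = $249,630.64
Minimum at tier 2: $249,630.64

$249,630.64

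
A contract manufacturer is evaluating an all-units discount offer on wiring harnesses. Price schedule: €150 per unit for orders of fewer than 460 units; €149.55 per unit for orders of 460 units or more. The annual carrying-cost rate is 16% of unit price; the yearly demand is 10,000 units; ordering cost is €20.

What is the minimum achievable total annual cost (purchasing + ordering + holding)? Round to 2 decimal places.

H₁ = 16%×€150 = €24.0000;  H₂ = 16%×€149.55 = €23.9280
EOQ₁ = √(2×10,000×20/24.0000) = 129.10  (< 460, feasible at tier 1)
EOQ₂ = √(2×10,000×20/23.9280) = 129.29  (< 460 → use Q = 460 at tier-2 price)
TC(tier 1 (EOQ₁), Q≈129.1) = €1,503,098.39
TC(tier 2, Q≈460.0) = €1,501,438.22
Minimum at tier 2: €1,501,438.22

€1,501,438.22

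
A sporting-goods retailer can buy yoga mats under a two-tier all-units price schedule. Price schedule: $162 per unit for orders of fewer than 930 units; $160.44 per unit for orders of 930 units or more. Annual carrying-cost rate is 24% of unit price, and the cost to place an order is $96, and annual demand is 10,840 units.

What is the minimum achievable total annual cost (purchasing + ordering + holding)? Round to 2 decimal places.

H₁ = 24%×$162 = $38.8800;  H₂ = 24%×$160.44 = $38.5056
EOQ₁ = √(2×10,840×96/38.8800) = 231.37  (< 930, feasible at tier 1)
EOQ₂ = √(2×10,840×96/38.5056) = 232.49  (< 930 → use Q = 930 at tier-2 price)
TC(tier 1 (EOQ₁), Q≈231.4) = $1,765,075.56
TC(tier 2, Q≈930.0) = $1,758,193.67
Minimum at tier 2: $1,758,193.67

$1,758,193.67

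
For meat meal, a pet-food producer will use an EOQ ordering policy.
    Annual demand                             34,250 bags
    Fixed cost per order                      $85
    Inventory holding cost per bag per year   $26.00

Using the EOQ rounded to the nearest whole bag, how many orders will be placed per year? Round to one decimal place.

Q* = √(2·D·S / H) = √(2·34,250·85 / 26) = √223,942.3 ≈ 473.23 → Q = 473
N = D/Q = 34,250/473 ≈ 72.410 orders/yr

72.4 orders per year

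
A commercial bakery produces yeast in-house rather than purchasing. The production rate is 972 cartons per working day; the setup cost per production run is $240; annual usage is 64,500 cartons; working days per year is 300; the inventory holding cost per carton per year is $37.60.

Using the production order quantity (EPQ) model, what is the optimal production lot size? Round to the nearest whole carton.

d = 64,500/300 = 215.0000 cartons/day;  effective holding cost H(1 − d/p) = 37.6·(1 − 215.0000/972) = 29.28313
Q* = √(2DS / H_eff) = √(2·64,500·240 / 29.28313) ≈ 1,028.23

1,028 cartons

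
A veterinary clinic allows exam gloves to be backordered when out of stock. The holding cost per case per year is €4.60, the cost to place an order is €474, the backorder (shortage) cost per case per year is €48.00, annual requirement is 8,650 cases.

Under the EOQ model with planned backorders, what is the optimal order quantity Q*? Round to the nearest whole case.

Q* = √(2DS/H) · √((H + b)/b)
   = √(2 × 8,650 × 474 / 4.6) · √((4.6 + 48) / 48)
   = 1,335.160 × 1.0468 ≈ 1,397.67

1,398 cases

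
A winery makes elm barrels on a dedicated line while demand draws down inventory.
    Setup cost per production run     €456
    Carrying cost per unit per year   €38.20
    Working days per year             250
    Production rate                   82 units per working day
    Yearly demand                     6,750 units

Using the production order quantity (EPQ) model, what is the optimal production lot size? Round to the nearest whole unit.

Daily demand d = 6,750/250 = 27.000; p = 82; 1 − d/p = 0.67073
EPQ = √(2DS / (H(1 − d/p)))
    = √(2 × 6,750 × 456 / (38.2 × 0.67073)) ≈ 490.17

490 units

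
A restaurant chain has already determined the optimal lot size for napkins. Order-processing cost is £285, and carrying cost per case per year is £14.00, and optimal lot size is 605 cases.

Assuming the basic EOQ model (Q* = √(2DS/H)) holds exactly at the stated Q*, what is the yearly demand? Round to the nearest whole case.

8,990 cases per year

EOQ relation: Q² = 2DS/H, so rearrange for the unknown.
D = Q²H / (2S) = 605² × 14 / (2 × 285) = 8,990.09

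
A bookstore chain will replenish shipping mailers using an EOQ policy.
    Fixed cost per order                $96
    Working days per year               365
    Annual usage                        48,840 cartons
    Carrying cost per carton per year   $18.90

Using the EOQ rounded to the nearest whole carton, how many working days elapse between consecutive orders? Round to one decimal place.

5.3 days

Optimal lot size Q* = (2 × 48,840 × $96 / $18.9)^½ ≈ 704.38 → Q = 704 cartons
T = Q/D × 365 days = 704/48,840 × 365 = 5.261 days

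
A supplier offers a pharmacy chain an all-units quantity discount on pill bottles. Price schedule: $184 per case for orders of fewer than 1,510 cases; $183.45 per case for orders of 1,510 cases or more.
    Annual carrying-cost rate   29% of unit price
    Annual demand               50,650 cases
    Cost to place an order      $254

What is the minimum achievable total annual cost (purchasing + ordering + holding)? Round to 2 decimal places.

H₁ = 29%×$184 = $53.3600;  H₂ = 29%×$183.45 = $53.2005
EOQ₁ = √(2×50,650×254/53.3600) = 694.41  (< 1,510, feasible at tier 1)
EOQ₂ = √(2×50,650×254/53.2005) = 695.45  (< 1,510 → use Q = 1,510 at tier-2 price)
TC(tier 1 (EOQ₁), Q≈694.4) = $9,356,653.52
TC(tier 2, Q≈1,510.0) = $9,340,428.81
Minimum at tier 2: $9,340,428.81

$9,340,428.81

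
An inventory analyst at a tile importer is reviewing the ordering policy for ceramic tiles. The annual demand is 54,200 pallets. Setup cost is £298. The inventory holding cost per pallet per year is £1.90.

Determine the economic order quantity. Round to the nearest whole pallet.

Q* = √(2·D·S / H) = √(2·54,200·298 / 1.9) = √17,001,684.2 ≈ 4,123.31

4,123 pallets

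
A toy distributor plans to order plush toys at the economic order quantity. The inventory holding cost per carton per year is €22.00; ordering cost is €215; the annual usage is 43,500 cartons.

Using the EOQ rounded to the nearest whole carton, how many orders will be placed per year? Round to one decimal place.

Q* = √(2·D·S / H) = √(2·43,500·215 / 22) = √850,227.3 ≈ 922.08 → Q = 922
Orders per year = D/Q = 43,500 / 922 = 47.180

47.2 orders per year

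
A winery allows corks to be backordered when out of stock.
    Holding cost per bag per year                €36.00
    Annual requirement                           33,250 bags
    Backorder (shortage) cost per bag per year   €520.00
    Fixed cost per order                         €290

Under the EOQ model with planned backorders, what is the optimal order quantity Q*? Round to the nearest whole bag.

Q* = √(2DS/H) · √((H + b)/b)
   = √(2 × 33,250 × 290 / 36) · √((36 + 520) / 520)
   = 731.912 × 1.0340 ≈ 756.82

757 bags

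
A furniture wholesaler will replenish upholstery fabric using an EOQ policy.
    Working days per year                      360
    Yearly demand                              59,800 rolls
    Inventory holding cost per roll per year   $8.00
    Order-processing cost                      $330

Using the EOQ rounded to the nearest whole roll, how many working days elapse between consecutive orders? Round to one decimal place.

13.4 days

Q* = √(2·D·S / H) = √(2·59,800·330 / 8) = √4,933,500.0 ≈ 2,221.15 → Q = 2,221 rolls
Cycle time = (working days × Q)/D = (360 × 2,221) / 59,800 = 13.371 days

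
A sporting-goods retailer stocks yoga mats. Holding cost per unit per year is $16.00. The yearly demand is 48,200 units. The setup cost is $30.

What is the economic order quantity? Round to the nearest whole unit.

Q* = √(2·D·S / H) = √(2·48,200·30 / 16) = √180,750.0 ≈ 425.15

425 units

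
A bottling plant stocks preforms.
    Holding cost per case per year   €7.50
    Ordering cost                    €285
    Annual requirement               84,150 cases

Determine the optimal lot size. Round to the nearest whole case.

2,529 cases

EOQ = √(2DS/H) = √(2 × 84,150 × 285 / 7.5)
    = √(6,395,400.00) ≈ 2,528.91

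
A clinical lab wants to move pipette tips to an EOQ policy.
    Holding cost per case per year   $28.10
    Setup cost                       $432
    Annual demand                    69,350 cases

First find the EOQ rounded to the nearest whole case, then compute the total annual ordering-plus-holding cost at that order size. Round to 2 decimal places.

2DS/H = 2·69,350·432/28.1 = 2,132,327.40
EOQ = √2,132,327.40 ≈ 1,460.25 → Q = 1,460 cases
Ordering: D/Q × S = 69,350/1,460 × $432 = $20,520.00
Holding:  Q/2 × H = 1,460/2 × $28.1 = $20,513.00
Total = $20,520.00 + $20,513.00 = $41,033.00

$41,033.00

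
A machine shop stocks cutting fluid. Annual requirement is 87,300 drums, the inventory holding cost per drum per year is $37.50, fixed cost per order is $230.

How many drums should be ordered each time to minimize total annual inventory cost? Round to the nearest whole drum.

Q* = √(2·D·S / H) = √(2·87,300·230 / 37.5) = √1,070,880.0 ≈ 1,034.83

1,035 drums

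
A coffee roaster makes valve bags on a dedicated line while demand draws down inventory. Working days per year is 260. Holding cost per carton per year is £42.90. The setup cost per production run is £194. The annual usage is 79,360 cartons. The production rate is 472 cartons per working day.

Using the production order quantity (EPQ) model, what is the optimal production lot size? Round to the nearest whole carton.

d = 79,360/260 = 305.2308 cartons/day;  effective holding cost H(1 − d/p) = 42.9·(1 − 305.2308/472) = 15.15763
Q* = √(2DS / H_eff) = √(2·79,360·194 / 15.15763) ≈ 1,425.28

1,425 cartons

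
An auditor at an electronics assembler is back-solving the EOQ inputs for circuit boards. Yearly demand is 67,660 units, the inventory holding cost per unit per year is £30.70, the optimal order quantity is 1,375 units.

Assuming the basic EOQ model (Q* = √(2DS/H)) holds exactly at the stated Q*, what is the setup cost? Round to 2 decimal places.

From Q* = √(2DS/H) ⇒ Q*² = 2DS/H.
S = Q²H / (2D) = 1,375² × 30.7 / (2 × 67,660) = 428.9254

£428.93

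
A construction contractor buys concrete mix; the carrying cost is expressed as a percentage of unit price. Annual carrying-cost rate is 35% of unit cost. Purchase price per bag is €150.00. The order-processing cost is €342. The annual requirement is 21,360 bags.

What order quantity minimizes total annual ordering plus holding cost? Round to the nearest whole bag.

Carrying cost H = €150 × 35% = €52.5000/bag/yr
Optimal lot size Q* = (2 × 21,360 × €342 / €52.5)^½ ≈ 527.53

528 bags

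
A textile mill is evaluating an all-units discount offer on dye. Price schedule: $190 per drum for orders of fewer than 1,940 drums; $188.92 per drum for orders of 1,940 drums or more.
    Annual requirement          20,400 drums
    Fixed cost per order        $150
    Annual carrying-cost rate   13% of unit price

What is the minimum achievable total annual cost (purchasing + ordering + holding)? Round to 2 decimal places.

H₁ = 13%×$190 = $24.7000;  H₂ = 13%×$188.92 = $24.5596
EOQ₁ = √(2×20,400×150/24.7000) = 497.77  (< 1,940, feasible at tier 1)
EOQ₂ = √(2×20,400×150/24.5596) = 499.19  (< 1,940 → use Q = 1,940 at tier-2 price)
TC(tier 1 (EOQ₁), Q≈497.8) = $3,888,294.88
TC(tier 2, Q≈1,940.0) = $3,879,368.13
Minimum at tier 2: $3,879,368.13

$3,879,368.13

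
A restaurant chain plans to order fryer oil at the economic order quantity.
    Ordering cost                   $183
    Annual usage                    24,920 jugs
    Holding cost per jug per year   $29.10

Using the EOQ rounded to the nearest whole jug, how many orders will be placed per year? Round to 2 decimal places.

44.50 orders per year

Optimal lot size Q* = (2 × 24,920 × $183 / $29.1)^½ ≈ 559.85 → Q = 560
Orders per year = D/Q = 24,920 / 560 = 44.500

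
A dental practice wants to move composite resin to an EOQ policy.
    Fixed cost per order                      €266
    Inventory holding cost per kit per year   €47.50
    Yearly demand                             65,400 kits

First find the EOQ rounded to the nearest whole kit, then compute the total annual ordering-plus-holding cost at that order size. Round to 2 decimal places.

€40,652.90

Optimal lot size Q* = (2 × 65,400 × €266 / €47.5)^½ ≈ 855.85 → Q = 856 kits
Ordering: D/Q × S = 65,400/856 × €266 = €20,322.90
Holding:  Q/2 × H = 856/2 × €47.5 = €20,330.00
Total = €20,322.90 + €20,330.00 = €40,652.90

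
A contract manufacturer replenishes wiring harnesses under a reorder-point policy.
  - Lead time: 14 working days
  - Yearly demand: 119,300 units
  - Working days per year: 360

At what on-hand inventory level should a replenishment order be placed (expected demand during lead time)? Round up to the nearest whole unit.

Daily demand d = 119,300 / 360 = 331.389 units/day
Demand during lead time = 331.389 × 14 = 4,639.44
Reorder point = 4,639.44 → round up

4,640 units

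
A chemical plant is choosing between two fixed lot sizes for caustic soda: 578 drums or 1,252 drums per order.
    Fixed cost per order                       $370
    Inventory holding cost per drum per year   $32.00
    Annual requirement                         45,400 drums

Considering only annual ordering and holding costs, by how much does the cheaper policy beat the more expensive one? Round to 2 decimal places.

Annual cost at Q: ordering D·S/Q plus holding Q·H/2.
TC(578) = (45,400/578)×370 + (578/2)×32 = $38,310.28
TC(1,252) = (45,400/1,252)×370 + (1,252/2)×32 = $33,448.93
|ΔTC| = |$38,310.28 − $33,448.93| = $4,861.35

$4,861.35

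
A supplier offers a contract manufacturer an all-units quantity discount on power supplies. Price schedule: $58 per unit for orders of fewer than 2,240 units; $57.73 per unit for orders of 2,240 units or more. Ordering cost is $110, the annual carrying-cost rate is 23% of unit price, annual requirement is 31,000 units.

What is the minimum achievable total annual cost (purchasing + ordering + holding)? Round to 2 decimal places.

H₁ = 23%×$58 = $13.3400;  H₂ = 23%×$57.73 = $13.2779
EOQ₁ = √(2×31,000×110/13.3400) = 715.01  (< 2,240, feasible at tier 1)
EOQ₂ = √(2×31,000×110/13.2779) = 716.68  (< 2,240 → use Q = 2,240 at tier-2 price)
TC(tier 1 (EOQ₁), Q≈715.0) = $1,807,538.28
TC(tier 2, Q≈2,240.0) = $1,806,023.57
Minimum at tier 2: $1,806,023.57

$1,806,023.57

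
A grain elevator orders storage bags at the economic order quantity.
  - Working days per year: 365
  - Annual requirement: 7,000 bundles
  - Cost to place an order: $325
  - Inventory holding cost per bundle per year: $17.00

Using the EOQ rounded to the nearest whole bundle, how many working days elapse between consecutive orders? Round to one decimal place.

27.0 days

2DS/H = 2·7,000·325/17 = 267,647.06
EOQ = √267,647.06 ≈ 517.35 → Q = 517 bundles
T = Q/D × 365 days = 517/7,000 × 365 = 26.958 days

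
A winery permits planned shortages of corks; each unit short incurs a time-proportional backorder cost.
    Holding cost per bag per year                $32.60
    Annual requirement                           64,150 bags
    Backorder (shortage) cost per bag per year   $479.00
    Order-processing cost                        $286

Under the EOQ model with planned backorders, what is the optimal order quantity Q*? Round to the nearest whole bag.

1,096 bags

Q* = √(2DS/H) · √((H + b)/b)
   = √(2 × 64,150 × 286 / 32.6) · √((32.6 + 479) / 479)
   = 1,060.932 × 1.0335 ≈ 1,096.44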